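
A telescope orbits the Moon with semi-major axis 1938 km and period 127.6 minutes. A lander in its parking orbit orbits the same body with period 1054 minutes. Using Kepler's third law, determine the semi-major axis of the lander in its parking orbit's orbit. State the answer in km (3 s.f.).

Kepler's third law: a³ ∝ T², so a₂ = a₁ (T₂/T₁)^(2/3).
T₂/T₁ = 8.260, (T₂/T₁)^(2/3) = 4.086.
a₂ = 1938 × 4.086 = 7919 km.

a₂ ≈ 7920 km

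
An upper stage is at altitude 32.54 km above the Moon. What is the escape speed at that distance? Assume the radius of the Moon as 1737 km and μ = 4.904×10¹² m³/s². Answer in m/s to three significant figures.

v_esc ≈ 2350 m/s

r = 1737 + 32.54 = 1769.5 km = 1.7695×10⁶ m.
Escape speed v_esc = √(2μ/r) = √(2 × 4.904×10¹² / 1.770×10⁶) = √(5.543×10⁶) = 2354 m/s.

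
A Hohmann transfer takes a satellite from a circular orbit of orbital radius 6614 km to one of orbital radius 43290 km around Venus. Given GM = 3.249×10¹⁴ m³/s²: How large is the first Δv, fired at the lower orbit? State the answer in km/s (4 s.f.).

Δv ≈ 2.223 km/s

r₁ = 6614 km = 6.614×10⁶ m.
r₂ = 43290 km = 4.329×10⁷ m.
Transfer ellipse a_t = (r₁ + r₂)/2 = 2.495×10⁷ m.
At r₁: circular v_c1 = √(μ/r₁) = 7009 m/s; transfer-periapsis v_p = √[μ(2/r₁ − 1/a_t)] = 9232 m/s.
Δv₁ = v_p − v_c1 = 2223 m/s.
= 2.223 km/s.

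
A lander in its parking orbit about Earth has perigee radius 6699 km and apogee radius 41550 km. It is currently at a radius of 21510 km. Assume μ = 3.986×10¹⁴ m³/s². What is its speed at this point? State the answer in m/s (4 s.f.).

v ≈ 4532 m/s

Semi-major axis a = (r_p + r_a)/2 = 24124 km = 2.412×10⁷ m.
Vis-viva: v² = μ(2/r − 1/a) = 3.986×10¹⁴ × (9.298×10⁻⁸ − 4.145×10⁻⁸) = 2.054×10⁷ m²/s².
v = 4532 m/s.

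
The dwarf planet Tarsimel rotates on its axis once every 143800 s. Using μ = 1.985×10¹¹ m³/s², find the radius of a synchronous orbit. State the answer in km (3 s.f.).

A synchronous orbit has period T, so by Kepler's third law a = (μT²/4π²)^(1/3).
μT²/4π² = 1.985×10¹¹ × (1.438×10⁵)² / 39.48 = 1.040×10²⁰ m³.
a = 4.702×10⁶ m = 4702.3 km.

r_sync ≈ 4700 km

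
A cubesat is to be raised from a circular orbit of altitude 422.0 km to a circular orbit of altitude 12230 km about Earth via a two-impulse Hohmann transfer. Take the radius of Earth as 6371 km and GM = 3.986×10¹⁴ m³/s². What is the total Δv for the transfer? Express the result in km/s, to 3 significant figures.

r₁ = 6371 + 422.0 = 6793.0 km = 6.7930×10⁶ m.
r₂ = 6371 + 12230 = 18601 km = 1.8601×10⁷ m.
Transfer ellipse a_t = (r₁ + r₂)/2 = 1.270×10⁷ m.
At r₁: circular v_c1 = √(μ/r₁) = 7660 m/s; transfer-perigee v_p = √[μ(2/r₁ − 1/a_t)] = 9272 m/s.
Δv₁ = v_p − v_c1 = 1611 m/s.
At r₂: circular v_c2 = √(μ/r₂) = 4629 m/s; transfer-apogee v_a = √[μ(2/r₂ − 1/a_t)] = 3386 m/s.
Δv₂ = v_c2 − v_a = 1243 m/s.
Total Δv = Δv₁ + Δv₂ = 2855 m/s = 2.855 km/s.

Δv_total ≈ 2.85 km/s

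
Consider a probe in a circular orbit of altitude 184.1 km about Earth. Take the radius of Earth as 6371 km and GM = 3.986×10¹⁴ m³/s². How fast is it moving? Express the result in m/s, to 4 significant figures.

r = 6371 + 184.1 = 6555.1 km = 6.5551×10⁶ m.
For a circular orbit v = √(μ/r) = √(3.986×10¹⁴ / 6.555×10⁶) = √(6.081×10⁷) = 7798 m/s.

v ≈ 7798 m/s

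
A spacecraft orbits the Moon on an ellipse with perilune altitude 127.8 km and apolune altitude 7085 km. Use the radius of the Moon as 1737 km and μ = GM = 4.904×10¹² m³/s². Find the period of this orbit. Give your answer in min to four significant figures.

T ≈ 584.1 min

r_p = 1737 + 127.8 = 1864.8 km = 1.8648×10⁶ m.
r_a = 1737 + 7085 = 8822.0 km = 8.8220×10⁶ m.
Semi-major axis a = (r_p + r_a)/2 = (1864.8 + 8822.0)/2 = 5343.4 km = 5.343×10⁶ m.
By Kepler's third law T = 2π√(a³/μ) = 2π × 5.578×10³ = 3.505×10⁴ s.
= 584.1 min.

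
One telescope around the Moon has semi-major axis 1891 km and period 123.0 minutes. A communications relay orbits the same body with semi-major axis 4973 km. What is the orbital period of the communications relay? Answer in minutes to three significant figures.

T₂ ≈ 525 minutes

Kepler's third law: T² ∝ a³, so T₂ = T₁ (a₂/a₁)^(3/2).
a₂/a₁ = 2.630, (a₂/a₁)^(3/2) = 4.265.
T₂ = 123.0 × 4.265 = 524.6 minutes.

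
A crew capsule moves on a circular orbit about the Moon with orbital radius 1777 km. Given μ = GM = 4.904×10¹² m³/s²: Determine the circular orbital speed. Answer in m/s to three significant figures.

v ≈ 1660 m/s

r = 1777 km = 1.777×10⁶ m.
For a circular orbit v = √(μ/r) = √(4.904×10¹² / 1.777×10⁶) = √(2.760×10⁶) = 1661 m/s.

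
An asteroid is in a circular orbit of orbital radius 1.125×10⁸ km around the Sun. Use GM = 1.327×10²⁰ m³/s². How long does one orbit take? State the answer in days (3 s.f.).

r = 1.125×10⁸ km = 1.125×10¹¹ m.
Kepler's third law: T = 2π√(r³/μ) = 2π√((1.125×10¹¹)³ / 1.327×10²⁰).
r³/μ = 1.073×10¹³ s², so T = 2π × 3.276×10⁶ = 2.058×10⁷ s.
Converting: 2.058×10⁷ s ÷ 86400 = 238.2 days.

T ≈ 238 days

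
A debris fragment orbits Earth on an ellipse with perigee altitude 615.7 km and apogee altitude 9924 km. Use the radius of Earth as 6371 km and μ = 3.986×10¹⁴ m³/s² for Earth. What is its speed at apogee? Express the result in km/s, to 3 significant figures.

r_p = 6371 + 615.7 = 6986.7 km = 6.9867×10⁶ m.
r_a = 6371 + 9924 = 16295 km = 1.6295×10⁷ m.
Semi-major axis a = (r_p + r_a)/2 = 11641 km = 1.164×10⁷ m.
Vis-viva: v² = μ(2/r − 1/a) = 3.986×10¹⁴ × (1.227×10⁻⁷ − 8.590×10⁻⁸) = 1.468×10⁷ m²/s².
v = 3832 m/s = 3.832 km/s.

v ≈ 3.83 km/s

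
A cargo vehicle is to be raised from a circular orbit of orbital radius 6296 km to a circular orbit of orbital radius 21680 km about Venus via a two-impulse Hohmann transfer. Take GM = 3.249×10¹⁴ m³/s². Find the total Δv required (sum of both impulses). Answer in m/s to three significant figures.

r₁ = 6296 km = 6.296×10⁶ m.
r₂ = 21680 km = 2.168×10⁷ m.
Transfer ellipse a_t = (r₁ + r₂)/2 = 1.399×10⁷ m.
At r₁: circular v_c1 = √(μ/r₁) = 7184 m/s; transfer-periapsis v_p = √[μ(2/r₁ − 1/a_t)] = 8943 m/s.
Δv₁ = v_p − v_c1 = 1760 m/s.
At r₂: circular v_c2 = √(μ/r₂) = 3871 m/s; transfer-apoapsis v_a = √[μ(2/r₂ − 1/a_t)] = 2597 m/s.
Δv₂ = v_c2 − v_a = 1274 m/s.
Total Δv = Δv₁ + Δv₂ = 3034 m/s.

Δv_total ≈ 3030 m/s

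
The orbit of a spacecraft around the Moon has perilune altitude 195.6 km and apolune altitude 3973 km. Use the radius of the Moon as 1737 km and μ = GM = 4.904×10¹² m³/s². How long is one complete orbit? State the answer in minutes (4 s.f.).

T ≈ 353.2 minutes

r_p = 1737 + 195.6 = 1932.6 km = 1.9326×10⁶ m.
r_a = 1737 + 3973 = 5710.0 km = 5.7100×10⁶ m.
Semi-major axis a = (r_p + r_a)/2 = (1932.6 + 5710.0)/2 = 3821.3 km = 3.821×10⁶ m.
By Kepler's third law T = 2π√(a³/μ) = 2π × 3.373×10³ = 2.119×10⁴ s.
= 353.2 minutes.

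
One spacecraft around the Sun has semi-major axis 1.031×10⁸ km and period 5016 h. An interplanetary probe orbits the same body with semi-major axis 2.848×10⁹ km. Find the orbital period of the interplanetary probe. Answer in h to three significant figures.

Kepler's third law: T² ∝ a³, so T₂ = T₁ (a₂/a₁)^(3/2).
a₂/a₁ = 27.62, (a₂/a₁)^(3/2) = 145.2.
T₂ = 5016 × 145.2 = 7.282×10⁵ h.

T₂ ≈ 7.28×10⁵ h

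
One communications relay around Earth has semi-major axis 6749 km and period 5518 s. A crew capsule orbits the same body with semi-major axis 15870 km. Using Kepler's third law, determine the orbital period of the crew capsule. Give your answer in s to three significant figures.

T₂ ≈ 19900 s

Kepler's third law: T² ∝ a³, so T₂ = T₁ (a₂/a₁)^(3/2).
a₂/a₁ = 2.351, (a₂/a₁)^(3/2) = 3.606.
T₂ = 5518 × 3.606 = 19900 s.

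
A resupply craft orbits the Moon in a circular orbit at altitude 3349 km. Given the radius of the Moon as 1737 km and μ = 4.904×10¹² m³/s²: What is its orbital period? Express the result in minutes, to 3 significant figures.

T ≈ 542 minutes

r = 1737 + 3349 = 5086.0 km = 5.0860×10⁶ m.
Kepler's third law: T = 2π√(r³/μ) = 2π√((5.086×10⁶)³ / 4.904×10¹²).
r³/μ = 2.683×10⁷ s², so T = 2π × 5.180×10³ = 3.254×10⁴ s.
Converting: 3.254×10⁴ s ÷ 60.00 = 542.4 minutes.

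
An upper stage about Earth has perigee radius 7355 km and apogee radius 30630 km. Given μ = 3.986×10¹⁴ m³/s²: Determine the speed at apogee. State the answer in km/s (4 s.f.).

Semi-major axis a = (r_p + r_a)/2 = 18992 km = 1.899×10⁷ m.
Vis-viva: v² = μ(2/r − 1/a) = 3.986×10¹⁴ × (6.530×10⁻⁸ − 5.265×10⁻⁸) = 5.040×10⁶ m²/s².
v = 2245 m/s = 2.245 km/s.

v ≈ 2.245 km/s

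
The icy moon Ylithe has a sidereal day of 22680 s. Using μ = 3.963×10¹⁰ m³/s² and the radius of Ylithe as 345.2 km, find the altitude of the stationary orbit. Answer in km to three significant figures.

h_sync ≈ 457 km

A synchronous orbit has period T, so by Kepler's third law a = (μT²/4π²)^(1/3).
μT²/4π² = 3.963×10¹⁰ × (2.268×10⁴)² / 39.48 = 5.164×10¹⁷ m³.
a = 8.023×10⁵ m = 802.26 km.
Altitude h = a − R = 802.26 − 345.2 = 457.06 km.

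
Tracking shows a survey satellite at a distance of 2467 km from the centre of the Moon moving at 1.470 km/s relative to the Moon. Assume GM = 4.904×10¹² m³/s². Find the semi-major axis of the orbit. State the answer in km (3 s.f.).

a ≈ 2700 km

r = 2.467×10⁶ m.
Specific orbital energy ε = v²/2 − μ/r = (1470)²/2 − 4.904×10¹²/2.467×10⁶ = -9.074×10⁵ J/kg.
Since ε = −μ/(2a), a = −μ/(2ε) = 2.702×10⁶ m = 2702.3 km.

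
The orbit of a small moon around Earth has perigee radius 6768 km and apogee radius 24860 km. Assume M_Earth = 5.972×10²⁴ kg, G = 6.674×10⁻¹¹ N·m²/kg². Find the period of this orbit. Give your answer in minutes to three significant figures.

μ = GM = 6.674×10⁻¹¹ × 5.972×10²⁴ = 3.986×10¹⁴ m³/s².
Semi-major axis a = (r_p + r_a)/2 = (6768.0 + 24860)/2 = 15814 km = 1.581×10⁷ m.
By Kepler's third law T = 2π√(a³/μ) = 2π × 3.150×10³ = 1.979×10⁴ s.
= 329.9 minutes.

T ≈ 330 minutes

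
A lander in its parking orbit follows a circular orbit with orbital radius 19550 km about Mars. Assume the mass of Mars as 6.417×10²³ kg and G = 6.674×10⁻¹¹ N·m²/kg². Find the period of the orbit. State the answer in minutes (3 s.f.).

μ = GM = 6.674×10⁻¹¹ × 6.417×10²³ = 4.283×10¹³ m³/s².
r = 19550 km = 1.955×10⁷ m.
Kepler's third law: T = 2π√(r³/μ) = 2π√((1.955×10⁷)³ / 4.283×10¹³).
r³/μ = 1.745×10⁸ s², so T = 2π × 1.321×10⁴ = 8.299×10⁴ s.
Converting: 8.299×10⁴ s ÷ 60.00 = 1383 minutes.

T ≈ 1380 minutes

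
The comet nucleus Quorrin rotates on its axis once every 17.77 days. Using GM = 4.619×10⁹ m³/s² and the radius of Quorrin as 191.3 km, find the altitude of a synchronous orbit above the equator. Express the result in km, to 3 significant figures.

T = 17.77 days = 1.535×10⁶ s.
A synchronous orbit has period T, so by Kepler's third law a = (μT²/4π²)^(1/3).
μT²/4π² = 4.619×10⁹ × (1.535×10⁶)² / 39.48 = 2.758×10²⁰ m³.
a = 6.509×10⁶ m = 6509.2 km.
Altitude h = a − R = 6509.2 − 191.3 = 6317.9 km.

h_sync ≈ 6320 km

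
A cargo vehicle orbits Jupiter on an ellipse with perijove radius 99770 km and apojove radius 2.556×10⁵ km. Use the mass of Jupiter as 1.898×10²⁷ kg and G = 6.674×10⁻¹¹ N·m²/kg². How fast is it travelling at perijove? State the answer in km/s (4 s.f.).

μ = GM = 6.674×10⁻¹¹ × 1.898×10²⁷ = 1.267×10¹⁷ m³/s².
Semi-major axis a = (r_p + r_a)/2 = 1.7768×10⁵ km = 1.777×10⁸ m.
Vis-viva: v² = μ(2/r − 1/a) = 1.267×10¹⁷ × (2.005×10⁻⁸ − 5.628×10⁻⁹) = 1.826×10⁹ m²/s².
v = 42740 m/s = 42.74 km/s.

v ≈ 42.74 km/s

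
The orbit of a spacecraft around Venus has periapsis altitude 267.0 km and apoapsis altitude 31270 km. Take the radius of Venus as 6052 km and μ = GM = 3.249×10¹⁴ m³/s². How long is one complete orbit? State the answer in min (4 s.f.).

T ≈ 592.2 min

r_p = 6052 + 267.0 = 6319.0 km = 6.3190×10⁶ m.
r_a = 6052 + 31270 = 37322 km = 3.7322×10⁷ m.
Semi-major axis a = (r_p + r_a)/2 = (6319.0 + 37322)/2 = 21820 km = 2.182×10⁷ m.
By Kepler's third law T = 2π√(a³/μ) = 2π × 5.655×10³ = 3.553×10⁴ s.
= 592.2 min.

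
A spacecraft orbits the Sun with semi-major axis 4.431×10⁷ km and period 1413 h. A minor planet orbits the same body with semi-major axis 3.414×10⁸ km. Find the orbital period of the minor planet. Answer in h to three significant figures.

Kepler's third law: T² ∝ a³, so T₂ = T₁ (a₂/a₁)^(3/2).
a₂/a₁ = 7.705, (a₂/a₁)^(3/2) = 21.39.
T₂ = 1413 × 21.39 = 30220 h.

T₂ ≈ 30200 h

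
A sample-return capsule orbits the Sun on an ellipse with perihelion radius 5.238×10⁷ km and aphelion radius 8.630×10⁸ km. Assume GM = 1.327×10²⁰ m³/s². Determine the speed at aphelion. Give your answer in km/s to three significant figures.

Semi-major axis a = (r_p + r_a)/2 = 4.5769×10⁸ km = 4.577×10¹¹ m.
Vis-viva: v² = μ(2/r − 1/a) = 1.327×10²⁰ × (2.317×10⁻¹² − 2.185×10⁻¹²) = 1.760×10⁷ m²/s².
v = 4195 m/s = 4.195 km/s.

v ≈ 4.19 km/s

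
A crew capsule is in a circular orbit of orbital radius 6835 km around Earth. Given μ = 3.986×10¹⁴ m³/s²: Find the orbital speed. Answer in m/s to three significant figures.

v ≈ 7640 m/s

r = 6835 km = 6.835×10⁶ m.
For a circular orbit v = √(μ/r) = √(3.986×10¹⁴ / 6.835×10⁶) = √(5.832×10⁷) = 7637 m/s.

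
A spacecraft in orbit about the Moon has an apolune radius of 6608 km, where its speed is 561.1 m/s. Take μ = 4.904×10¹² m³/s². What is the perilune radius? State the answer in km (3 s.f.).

perilune radius ≈ 1780 km

r_a = 6.608×10⁶ m.
Specific energy ε = v²/2 − μ/r = -5.847×10⁵ J/kg, so a = −μ/(2ε) = 4.194×10⁶ m.
The apsides satisfy r_p + r_a = 2a, so the perilune radius is 2a − r_a = 1.779×10⁶ m = 1779.0 km.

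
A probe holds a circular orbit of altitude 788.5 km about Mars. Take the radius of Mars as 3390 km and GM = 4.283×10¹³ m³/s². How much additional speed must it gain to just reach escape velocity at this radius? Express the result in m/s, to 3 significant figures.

Δv ≈ 1330 m/s

r = 3390 + 788.5 = 4178.5 km = 4.1785×10⁶ m.
Circular speed v_c = √(μ/r) = 3202 m/s.
Escape speed v_esc = √(2μ/r) = √2 × v_c = 4528 m/s.
Δv = v_esc − v_c = 1326 m/s.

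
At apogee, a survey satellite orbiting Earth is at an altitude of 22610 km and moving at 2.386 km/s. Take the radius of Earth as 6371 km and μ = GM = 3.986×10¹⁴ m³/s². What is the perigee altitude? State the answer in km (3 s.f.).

perigee altitude ≈ 1190 km

r_a = 6371 + 22610 = 28981 km = 2.898×10⁷ m.
Specific energy ε = v²/2 − μ/r = -1.091×10⁷ J/kg, so a = −μ/(2ε) = 1.827×10⁷ m.
The apsides satisfy r_p + r_a = 2a, so the perigee radius is 2a − r_a = 7.563×10⁶ m = 7563.2 km.
Perigee altitude = 7563.2 − 6371 = 1192.2 km.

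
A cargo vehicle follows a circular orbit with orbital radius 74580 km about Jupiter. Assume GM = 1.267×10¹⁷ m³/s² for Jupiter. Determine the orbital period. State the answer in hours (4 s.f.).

T ≈ 3.158 hours

r = 74580 km = 7.458×10⁷ m.
Kepler's third law: T = 2π√(r³/μ) = 2π√((7.458×10⁷)³ / 1.267×10¹⁷).
r³/μ = 3.274×10⁶ s², so T = 2π × 1.809×10³ = 1.137×10⁴ s.
Converting: 1.137×10⁴ s ÷ 3600 = 3.158 hours.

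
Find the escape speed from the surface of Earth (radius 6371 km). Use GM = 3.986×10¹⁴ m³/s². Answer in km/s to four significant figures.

r = R = 6.371×10⁶ m.
Escape speed v_esc = √(2μ/r) = √(2 × 3.986×10¹⁴ / 6.371×10⁶) = √(1.251×10⁸) = 11190 m/s.
= 11.19 km/s.

v_esc ≈ 11.19 km/s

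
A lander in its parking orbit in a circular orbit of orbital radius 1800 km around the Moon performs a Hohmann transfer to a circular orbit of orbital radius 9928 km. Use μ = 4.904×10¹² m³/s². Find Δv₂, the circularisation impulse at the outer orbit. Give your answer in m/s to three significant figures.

Δv ≈ 313 m/s

r₁ = 1800 km = 1.800×10⁶ m.
r₂ = 9928 km = 9.928×10⁶ m.
Transfer ellipse a_t = (r₁ + r₂)/2 = 5.864×10⁶ m.
At r₁: circular v_c1 = √(μ/r₁) = 1651 m/s; transfer-perilune v_p = √[μ(2/r₁ − 1/a_t)] = 2148 m/s.
At r₂: circular v_c2 = √(μ/r₂) = 702.8 m/s; transfer-apolune v_a = √[μ(2/r₂ − 1/a_t)] = 389.4 m/s.
Δv₂ = v_c2 − v_a = 313.4 m/s.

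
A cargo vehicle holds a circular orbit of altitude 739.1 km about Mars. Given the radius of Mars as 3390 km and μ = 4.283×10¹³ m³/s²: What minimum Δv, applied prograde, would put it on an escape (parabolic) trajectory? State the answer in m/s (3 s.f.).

Δv ≈ 1330 m/s

r = 3390 + 739.1 = 4129.1 km = 4.1291×10⁶ m.
Circular speed v_c = √(μ/r) = 3221 m/s.
Escape speed v_esc = √(2μ/r) = √2 × v_c = 4555 m/s.
Δv = v_esc − v_c = 1334 m/s.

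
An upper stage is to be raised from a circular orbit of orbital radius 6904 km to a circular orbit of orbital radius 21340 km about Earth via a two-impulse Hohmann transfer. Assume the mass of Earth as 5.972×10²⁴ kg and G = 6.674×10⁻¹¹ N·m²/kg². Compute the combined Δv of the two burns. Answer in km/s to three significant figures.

μ = GM = 6.674×10⁻¹¹ × 5.972×10²⁴ = 3.986×10¹⁴ m³/s².
r₁ = 6904 km = 6.904×10⁶ m.
r₂ = 21340 km = 2.134×10⁷ m.
Transfer ellipse a_t = (r₁ + r₂)/2 = 1.412×10⁷ m.
At r₁: circular v_c1 = √(μ/r₁) = 7598 m/s; transfer-perigee v_p = √[μ(2/r₁ − 1/a_t)] = 9340 m/s.
Δv₁ = v_p − v_c1 = 1742 m/s.
At r₂: circular v_c2 = √(μ/r₂) = 4322 m/s; transfer-apogee v_a = √[μ(2/r₂ − 1/a_t)] = 3022 m/s.
Δv₂ = v_c2 − v_a = 1300 m/s.
Total Δv = Δv₁ + Δv₂ = 3042 m/s = 3.042 km/s.

Δv_total ≈ 3.04 km/s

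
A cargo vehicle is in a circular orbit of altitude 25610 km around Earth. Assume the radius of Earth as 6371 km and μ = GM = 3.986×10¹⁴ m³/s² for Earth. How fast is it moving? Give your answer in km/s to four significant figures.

r = 6371 + 25610 = 31981 km = 3.1981×10⁷ m.
For a circular orbit v = √(μ/r) = √(3.986×10¹⁴ / 3.198×10⁷) = √(1.246×10⁷) = 3530 m/s.
That is 3.530 km/s.

v ≈ 3.530 km/s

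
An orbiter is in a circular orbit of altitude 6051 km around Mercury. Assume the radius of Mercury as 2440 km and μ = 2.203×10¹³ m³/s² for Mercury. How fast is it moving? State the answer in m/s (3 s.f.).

r = 2440 + 6051 = 8491.0 km = 8.4910×10⁶ m.
For a circular orbit v = √(μ/r) = √(2.203×10¹³ / 8.491×10⁶) = √(2.595×10⁶) = 1611 m/s.

v ≈ 1610 m/s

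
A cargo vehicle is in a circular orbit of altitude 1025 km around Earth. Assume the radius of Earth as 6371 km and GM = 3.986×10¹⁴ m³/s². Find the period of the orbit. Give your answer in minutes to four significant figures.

r = 6371 + 1025 = 7396.0 km = 7.3960×10⁶ m.
Kepler's third law: T = 2π√(r³/μ) = 2π√((7.396×10⁶)³ / 3.986×10¹⁴).
r³/μ = 1.015×10⁶ s², so T = 2π × 1.007×10³ = 6.330×10³ s.
Converting: 6.330×10³ s ÷ 60.00 = 105.5 minutes.

T ≈ 105.5 minutes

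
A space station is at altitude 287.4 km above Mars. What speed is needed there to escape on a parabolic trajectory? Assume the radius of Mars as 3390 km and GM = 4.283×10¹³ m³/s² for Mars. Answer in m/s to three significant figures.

r = 3390 + 287.4 = 3677.4 km = 3.6774×10⁶ m.
Escape speed v_esc = √(2μ/r) = √(2 × 4.283×10¹³ / 3.677×10⁶) = √(2.329×10⁷) = 4826 m/s.

v_esc ≈ 4830 m/s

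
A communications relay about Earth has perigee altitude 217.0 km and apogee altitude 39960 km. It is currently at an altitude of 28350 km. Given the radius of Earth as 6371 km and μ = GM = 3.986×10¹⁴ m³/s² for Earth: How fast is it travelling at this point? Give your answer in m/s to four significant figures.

r_p = 6371 + 217.0 = 6588.0 km = 6.5880×10⁶ m.
r_a = 6371 + 39960 = 46331 km = 4.6331×10⁷ m.
r = 6371 + 28350 = 34721 km = 3.472×10⁷ m.
Semi-major axis a = (r_p + r_a)/2 = 26460 km = 2.646×10⁷ m.
Vis-viva: v² = μ(2/r − 1/a) = 3.986×10¹⁴ × (5.760×10⁻⁸ − 3.779×10⁻⁸) = 7.896×10⁶ m²/s².
v = 2810 m/s.

v ≈ 2810 m/s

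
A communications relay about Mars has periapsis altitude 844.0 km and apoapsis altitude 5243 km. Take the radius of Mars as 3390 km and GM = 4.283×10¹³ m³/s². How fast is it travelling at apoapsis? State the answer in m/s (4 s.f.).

r_p = 3390 + 844.0 = 4234.0 km = 4.2340×10⁶ m.
r_a = 3390 + 5243 = 8633.0 km = 8.6330×10⁶ m.
Semi-major axis a = (r_p + r_a)/2 = 6433.5 km = 6.434×10⁶ m.
Vis-viva: v² = μ(2/r − 1/a) = 4.283×10¹³ × (2.317×10⁻⁷ − 1.554×10⁻⁷) = 3.265×10⁶ m²/s².
v = 1807 m/s.

v ≈ 1807 m/s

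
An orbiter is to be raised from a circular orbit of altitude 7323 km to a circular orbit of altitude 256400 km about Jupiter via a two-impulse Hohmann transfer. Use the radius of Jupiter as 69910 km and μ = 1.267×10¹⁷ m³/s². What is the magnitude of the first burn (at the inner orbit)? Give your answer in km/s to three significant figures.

Δv ≈ 11.0 km/s

r₁ = 69910 + 7323 = 77233 km = 7.7233×10⁷ m.
r₂ = 69910 + 256400 = 326310 km = 3.2631×10⁸ m.
Transfer ellipse a_t = (r₁ + r₂)/2 = 2.018×10⁸ m.
At r₁: circular v_c1 = √(μ/r₁) = 40500 m/s; transfer-perijove v_p = √[μ(2/r₁ − 1/a_t)] = 51510 m/s.
Δv₁ = v_p − v_c1 = 11000 m/s.
= 11.00 km/s.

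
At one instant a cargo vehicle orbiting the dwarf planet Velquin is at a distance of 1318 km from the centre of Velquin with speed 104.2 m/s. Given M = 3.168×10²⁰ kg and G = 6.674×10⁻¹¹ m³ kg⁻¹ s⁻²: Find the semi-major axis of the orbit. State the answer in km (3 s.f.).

a ≈ 996 km

μ = GM = 6.674×10⁻¹¹ × 3.168×10²⁰ = 2.114×10¹⁰ m³/s².
r = 1.318×10⁶ m.
Specific orbital energy ε = v²/2 − μ/r = (104.2)²/2 − 2.114×10¹⁰/1.318×10⁶ = -1.061×10⁴ J/kg.
Since ε = −μ/(2a), a = −μ/(2ε) = 9.961×10⁵ m = 996.09 km.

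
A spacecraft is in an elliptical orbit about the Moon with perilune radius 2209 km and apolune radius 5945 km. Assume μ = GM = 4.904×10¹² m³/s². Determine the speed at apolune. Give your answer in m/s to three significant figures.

Semi-major axis a = (r_p + r_a)/2 = 4077.0 km = 4.077×10⁶ m.
Vis-viva: v² = μ(2/r − 1/a) = 4.904×10¹² × (3.364×10⁻⁷ − 2.453×10⁻⁷) = 4.469×10⁵ m²/s².
v = 668.5 m/s.

v ≈ 669 m/s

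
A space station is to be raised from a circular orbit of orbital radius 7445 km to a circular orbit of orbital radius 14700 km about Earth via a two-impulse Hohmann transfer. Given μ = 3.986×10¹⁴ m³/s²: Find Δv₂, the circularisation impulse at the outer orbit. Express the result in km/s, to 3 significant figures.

r₁ = 7445 km = 7.445×10⁶ m.
r₂ = 14700 km = 1.470×10⁷ m.
Transfer ellipse a_t = (r₁ + r₂)/2 = 1.107×10⁷ m.
At r₁: circular v_c1 = √(μ/r₁) = 7317 m/s; transfer-perigee v_p = √[μ(2/r₁ − 1/a_t)] = 8431 m/s.
At r₂: circular v_c2 = √(μ/r₂) = 5207 m/s; transfer-apogee v_a = √[μ(2/r₂ − 1/a_t)] = 4270 m/s.
Δv₂ = v_c2 − v_a = 937.4 m/s.
= 0.9374 km/s.

Δv ≈ 0.937 km/s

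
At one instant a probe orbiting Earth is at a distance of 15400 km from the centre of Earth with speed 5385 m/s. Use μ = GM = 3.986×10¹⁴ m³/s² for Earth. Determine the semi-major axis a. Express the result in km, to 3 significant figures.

a ≈ 17500 km

r = 1.540×10⁷ m.
Specific orbital energy ε = v²/2 − μ/r = (5385)²/2 − 3.986×10¹⁴/1.540×10⁷ = -1.138×10⁷ J/kg.
Since ε = −μ/(2a), a = −μ/(2ε) = 1.751×10⁷ m = 17507 km.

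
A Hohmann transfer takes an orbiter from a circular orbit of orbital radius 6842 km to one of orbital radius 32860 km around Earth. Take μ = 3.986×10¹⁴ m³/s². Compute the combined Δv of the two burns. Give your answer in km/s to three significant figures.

Δv_total ≈ 3.63 km/s

r₁ = 6842 km = 6.842×10⁶ m.
r₂ = 32860 km = 3.286×10⁷ m.
Transfer ellipse a_t = (r₁ + r₂)/2 = 1.985×10⁷ m.
At r₁: circular v_c1 = √(μ/r₁) = 7633 m/s; transfer-perigee v_p = √[μ(2/r₁ − 1/a_t)] = 9820 m/s.
Δv₁ = v_p − v_c1 = 2188 m/s.
At r₂: circular v_c2 = √(μ/r₂) = 3483 m/s; transfer-apogee v_a = √[μ(2/r₂ − 1/a_t)] = 2045 m/s.
Δv₂ = v_c2 − v_a = 1438 m/s.
Total Δv = Δv₁ + Δv₂ = 3626 m/s = 3.626 km/s.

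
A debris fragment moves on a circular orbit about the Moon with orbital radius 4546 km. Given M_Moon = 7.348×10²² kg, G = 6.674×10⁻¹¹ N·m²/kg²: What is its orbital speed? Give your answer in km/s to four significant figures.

μ = GM = 6.674×10⁻¹¹ × 7.348×10²² = 4.904×10¹² m³/s².
r = 4546 km = 4.546×10⁶ m.
For a circular orbit v = √(μ/r) = √(4.904×10¹² / 4.546×10⁶) = √(1.079×10⁶) = 1039 m/s.
That is 1.039 km/s.

v ≈ 1.039 km/s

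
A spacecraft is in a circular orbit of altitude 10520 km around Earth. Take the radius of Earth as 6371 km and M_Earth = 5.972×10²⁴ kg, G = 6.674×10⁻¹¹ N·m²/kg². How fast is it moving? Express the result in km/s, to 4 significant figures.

μ = GM = 6.674×10⁻¹¹ × 5.972×10²⁴ = 3.986×10¹⁴ m³/s².
r = 6371 + 10520 = 16891 km = 1.6891×10⁷ m.
For a circular orbit v = √(μ/r) = √(3.986×10¹⁴ / 1.689×10⁷) = √(2.360×10⁷) = 4858 m/s.
That is 4.858 km/s.

v ≈ 4.858 km/s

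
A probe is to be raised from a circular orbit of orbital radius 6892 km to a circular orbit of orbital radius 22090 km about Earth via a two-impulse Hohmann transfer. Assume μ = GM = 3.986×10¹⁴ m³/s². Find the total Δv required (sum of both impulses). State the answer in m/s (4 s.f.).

Δv_total ≈ 3103 m/s

r₁ = 6892 km = 6.892×10⁶ m.
r₂ = 22090 km = 2.209×10⁷ m.
Transfer ellipse a_t = (r₁ + r₂)/2 = 1.449×10⁷ m.
At r₁: circular v_c1 = √(μ/r₁) = 7605 m/s; transfer-perigee v_p = √[μ(2/r₁ − 1/a_t)] = 9390 m/s.
Δv₁ = v_p − v_c1 = 1785 m/s.
At r₂: circular v_c2 = √(μ/r₂) = 4248 m/s; transfer-apogee v_a = √[μ(2/r₂ − 1/a_t)] = 2930 m/s.
Δv₂ = v_c2 − v_a = 1318 m/s.
Total Δv = Δv₁ + Δv₂ = 3103 m/s.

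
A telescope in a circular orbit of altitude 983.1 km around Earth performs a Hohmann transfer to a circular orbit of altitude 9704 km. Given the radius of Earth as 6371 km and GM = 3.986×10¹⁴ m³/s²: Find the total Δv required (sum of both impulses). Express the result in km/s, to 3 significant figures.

Δv_total ≈ 2.30 km/s

r₁ = 6371 + 983.1 = 7354.1 km = 7.3541×10⁶ m.
r₂ = 6371 + 9704 = 16075 km = 1.6075×10⁷ m.
Transfer ellipse a_t = (r₁ + r₂)/2 = 1.171×10⁷ m.
At r₁: circular v_c1 = √(μ/r₁) = 7362 m/s; transfer-perigee v_p = √[μ(2/r₁ − 1/a_t)] = 8624 m/s.
Δv₁ = v_p − v_c1 = 1262 m/s.
At r₂: circular v_c2 = √(μ/r₂) = 4980 m/s; transfer-apogee v_a = √[μ(2/r₂ − 1/a_t)] = 3945 m/s.
Δv₂ = v_c2 − v_a = 1034 m/s.
Total Δv = Δv₁ + Δv₂ = 2296 m/s = 2.296 km/s.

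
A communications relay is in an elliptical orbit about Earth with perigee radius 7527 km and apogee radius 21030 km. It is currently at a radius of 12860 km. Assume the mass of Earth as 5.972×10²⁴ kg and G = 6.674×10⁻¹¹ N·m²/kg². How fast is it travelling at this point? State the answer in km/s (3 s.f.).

μ = GM = 6.674×10⁻¹¹ × 5.972×10²⁴ = 3.986×10¹⁴ m³/s².
Semi-major axis a = (r_p + r_a)/2 = 14278 km = 1.428×10⁷ m.
Vis-viva: v² = μ(2/r − 1/a) = 3.986×10¹⁴ × (1.555×10⁻⁷ − 7.004×10⁻⁸) = 3.407×10⁷ m²/s².
v = 5837 m/s = 5.837 km/s.

v ≈ 5.84 km/s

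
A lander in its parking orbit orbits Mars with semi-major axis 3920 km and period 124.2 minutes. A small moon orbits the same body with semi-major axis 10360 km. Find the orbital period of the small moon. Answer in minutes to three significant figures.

T₂ ≈ 534 minutes

Kepler's third law: T² ∝ a³, so T₂ = T₁ (a₂/a₁)^(3/2).
a₂/a₁ = 2.643, (a₂/a₁)^(3/2) = 4.296.
T₂ = 124.2 × 4.296 = 533.6 minutes.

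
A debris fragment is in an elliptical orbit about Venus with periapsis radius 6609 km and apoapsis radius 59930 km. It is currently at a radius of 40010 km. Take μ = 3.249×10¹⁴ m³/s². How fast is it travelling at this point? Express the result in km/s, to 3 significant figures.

Semi-major axis a = (r_p + r_a)/2 = 33270 km = 3.327×10⁷ m.
Vis-viva: v² = μ(2/r − 1/a) = 3.249×10¹⁴ × (4.999×10⁻⁸ − 3.006×10⁻⁸) = 6.475×10⁶ m²/s².
v = 2545 m/s = 2.545 km/s.

v ≈ 2.54 km/s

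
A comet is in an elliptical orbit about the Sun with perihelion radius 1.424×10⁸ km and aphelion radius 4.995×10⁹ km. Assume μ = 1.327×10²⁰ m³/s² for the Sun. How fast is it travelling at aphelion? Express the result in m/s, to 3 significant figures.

Semi-major axis a = (r_p + r_a)/2 = 2.5687×10⁹ km = 2.569×10¹² m.
Vis-viva: v² = μ(2/r − 1/a) = 1.327×10²⁰ × (4.004×10⁻¹³ − 3.893×10⁻¹³) = 1.473×10⁶ m²/s².
v = 1214 m/s.

v ≈ 1210 m/s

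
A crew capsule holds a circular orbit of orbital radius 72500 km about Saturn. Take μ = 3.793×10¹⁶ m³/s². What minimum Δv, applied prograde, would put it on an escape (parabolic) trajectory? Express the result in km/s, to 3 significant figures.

Δv ≈ 9.47 km/s

r = 72500 km = 7.250×10⁷ m.
Circular speed v_c = √(μ/r) = 22870 m/s.
Escape speed v_esc = √(2μ/r) = √2 × v_c = 32350 m/s.
Δv = v_esc − v_c = 9474 m/s = 9.474 km/s.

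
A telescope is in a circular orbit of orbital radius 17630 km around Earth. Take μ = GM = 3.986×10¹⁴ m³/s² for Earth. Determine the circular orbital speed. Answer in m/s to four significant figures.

r = 17630 km = 1.763×10⁷ m.
For a circular orbit v = √(μ/r) = √(3.986×10¹⁴ / 1.763×10⁷) = √(2.261×10⁷) = 4755 m/s.

v ≈ 4755 m/s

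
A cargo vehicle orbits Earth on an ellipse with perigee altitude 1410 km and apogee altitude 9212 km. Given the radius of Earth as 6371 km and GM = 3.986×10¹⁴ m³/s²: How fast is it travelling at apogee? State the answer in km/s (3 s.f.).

r_p = 6371 + 1410 = 7781.0 km = 7.7810×10⁶ m.
r_a = 6371 + 9212 = 15583 km = 1.5583×10⁷ m.
Semi-major axis a = (r_p + r_a)/2 = 11682 km = 1.168×10⁷ m.
Vis-viva: v² = μ(2/r − 1/a) = 3.986×10¹⁴ × (1.283×10⁻⁷ − 8.560×10⁻⁸) = 1.704×10⁷ m²/s².
v = 4128 m/s = 4.128 km/s.

v ≈ 4.13 km/s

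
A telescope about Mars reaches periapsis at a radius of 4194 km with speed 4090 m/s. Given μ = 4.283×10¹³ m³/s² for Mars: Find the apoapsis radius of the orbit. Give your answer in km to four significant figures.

r_p = 4.194×10⁶ m.
Specific energy ε = v²/2 − μ/r = -1.848×10⁶ J/kg, so a = −μ/(2ε) = 1.159×10⁷ m.
The apsides satisfy r_p + r_a = 2a, so the apoapsis radius is 2a − r_p = 1.898×10⁷ m = 18980 km.

apoapsis radius ≈ 18980 km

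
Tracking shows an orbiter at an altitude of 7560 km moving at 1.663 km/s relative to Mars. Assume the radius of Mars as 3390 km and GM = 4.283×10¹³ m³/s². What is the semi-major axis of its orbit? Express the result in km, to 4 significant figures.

r = 3390 + 7560 = 10950 km = 1.095×10⁷ m.
Vis-viva rearranged: 1/a = 2/r − v²/μ = 1.826×10⁻⁷ − 6.457×10⁻⁸ = 1.181×10⁻⁷ m⁻¹.
a = 8.469×10⁶ m = 8469.0 km.

a ≈ 8469 km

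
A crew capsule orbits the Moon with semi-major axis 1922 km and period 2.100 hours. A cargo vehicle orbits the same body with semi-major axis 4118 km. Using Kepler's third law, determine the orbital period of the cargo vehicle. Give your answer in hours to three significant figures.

Kepler's third law: T² ∝ a³, so T₂ = T₁ (a₂/a₁)^(3/2).
a₂/a₁ = 2.143, (a₂/a₁)^(3/2) = 3.136.
T₂ = 2.100 × 3.136 = 6.586 hours.

T₂ ≈ 6.59 hours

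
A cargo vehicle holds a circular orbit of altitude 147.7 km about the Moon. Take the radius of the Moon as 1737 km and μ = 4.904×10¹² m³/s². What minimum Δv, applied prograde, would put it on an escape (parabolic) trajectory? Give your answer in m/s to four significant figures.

Δv ≈ 668.2 m/s

r = 1737 + 147.7 = 1884.7 km = 1.8847×10⁶ m.
Circular speed v_c = √(μ/r) = 1613 m/s.
Escape speed v_esc = √(2μ/r) = √2 × v_c = 2281 m/s.
Δv = v_esc − v_c = 668.2 m/s.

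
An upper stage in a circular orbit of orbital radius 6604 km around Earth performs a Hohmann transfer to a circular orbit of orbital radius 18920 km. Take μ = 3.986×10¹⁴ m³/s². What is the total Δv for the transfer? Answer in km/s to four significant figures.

Δv_total ≈ 2.979 km/s

r₁ = 6604 km = 6.604×10⁶ m.
r₂ = 18920 km = 1.892×10⁷ m.
Transfer ellipse a_t = (r₁ + r₂)/2 = 1.276×10⁷ m.
At r₁: circular v_c1 = √(μ/r₁) = 7769 m/s; transfer-perigee v_p = √[μ(2/r₁ − 1/a_t)] = 9459 m/s.
Δv₁ = v_p − v_c1 = 1690 m/s.
At r₂: circular v_c2 = √(μ/r₂) = 4590 m/s; transfer-apogee v_a = √[μ(2/r₂ − 1/a_t)] = 3302 m/s.
Δv₂ = v_c2 − v_a = 1288 m/s.
Total Δv = Δv₁ + Δv₂ = 2979 m/s = 2.979 km/s.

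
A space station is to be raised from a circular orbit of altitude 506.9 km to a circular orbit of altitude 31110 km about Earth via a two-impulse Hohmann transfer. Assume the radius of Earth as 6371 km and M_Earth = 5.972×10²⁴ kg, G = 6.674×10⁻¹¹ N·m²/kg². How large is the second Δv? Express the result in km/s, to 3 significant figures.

Δv ≈ 1.45 km/s

μ = GM = 6.674×10⁻¹¹ × 5.972×10²⁴ = 3.986×10¹⁴ m³/s².
r₁ = 6371 + 506.9 = 6877.9 km = 6.8779×10⁶ m.
r₂ = 6371 + 31110 = 37481 km = 3.7481×10⁷ m.
Transfer ellipse a_t = (r₁ + r₂)/2 = 2.218×10⁷ m.
At r₁: circular v_c1 = √(μ/r₁) = 7612 m/s; transfer-perigee v_p = √[μ(2/r₁ − 1/a_t)] = 9896 m/s.
At r₂: circular v_c2 = √(μ/r₂) = 3261 m/s; transfer-apogee v_a = √[μ(2/r₂ − 1/a_t)] = 1816 m/s.
Δv₂ = v_c2 − v_a = 1445 m/s.
= 1.445 km/s.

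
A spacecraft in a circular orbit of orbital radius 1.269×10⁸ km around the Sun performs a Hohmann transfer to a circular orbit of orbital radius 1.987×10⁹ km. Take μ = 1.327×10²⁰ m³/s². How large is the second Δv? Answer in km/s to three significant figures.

r₁ = 1.269×10⁸ km = 1.269×10¹¹ m.
r₂ = 1.987×10⁹ km = 1.987×10¹² m.
Transfer ellipse a_t = (r₁ + r₂)/2 = 1.057×10¹² m.
At r₁: circular v_c1 = √(μ/r₁) = 32340 m/s; transfer-perihelion v_p = √[μ(2/r₁ − 1/a_t)] = 44340 m/s.
At r₂: circular v_c2 = √(μ/r₂) = 8172 m/s; transfer-aphelion v_a = √[μ(2/r₂ − 1/a_t)] = 2832 m/s.
Δv₂ = v_c2 − v_a = 5341 m/s.
= 5.341 km/s.

Δv ≈ 5.34 km/s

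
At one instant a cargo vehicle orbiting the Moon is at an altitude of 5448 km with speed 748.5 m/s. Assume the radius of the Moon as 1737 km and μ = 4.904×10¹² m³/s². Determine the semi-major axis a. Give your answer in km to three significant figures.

a ≈ 6090 km

r = 1737 + 5448 = 7185.0 km = 7.185×10⁶ m.
Specific orbital energy ε = v²/2 − μ/r = (748.5)²/2 − 4.904×10¹²/7.185×10⁶ = -4.024×10⁵ J/kg.
Since ε = −μ/(2a), a = −μ/(2ε) = 6.093×10⁶ m = 6093.3 km.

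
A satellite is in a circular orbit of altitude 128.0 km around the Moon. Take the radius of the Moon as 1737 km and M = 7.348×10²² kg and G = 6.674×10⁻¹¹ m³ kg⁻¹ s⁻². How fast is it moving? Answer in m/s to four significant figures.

μ = GM = 6.674×10⁻¹¹ × 7.348×10²² = 4.904×10¹² m³/s².
r = 1737 + 128.0 = 1865.0 km = 1.8650×10⁶ m.
For a circular orbit v = √(μ/r) = √(4.904×10¹² / 1.865×10⁶) = √(2.630×10⁶) = 1622 m/s.

v ≈ 1622 m/s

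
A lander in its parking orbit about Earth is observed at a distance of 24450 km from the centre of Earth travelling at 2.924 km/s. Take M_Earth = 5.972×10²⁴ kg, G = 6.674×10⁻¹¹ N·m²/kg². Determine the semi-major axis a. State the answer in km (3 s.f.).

a ≈ 16600 km

μ = GM = 6.674×10⁻¹¹ × 5.972×10²⁴ = 3.986×10¹⁴ m³/s².
r = 2.445×10⁷ m.
Vis-viva rearranged: 1/a = 2/r − v²/μ = 8.180×10⁻⁸ − 2.145×10⁻⁸ = 6.035×10⁻⁸ m⁻¹.
a = 1.657×10⁷ m = 16570 km.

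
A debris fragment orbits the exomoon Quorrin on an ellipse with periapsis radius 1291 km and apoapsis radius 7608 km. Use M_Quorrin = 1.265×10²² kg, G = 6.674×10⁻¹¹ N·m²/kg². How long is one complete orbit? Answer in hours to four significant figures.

T ≈ 17.83 hours

μ = GM = 6.674×10⁻¹¹ × 1.265×10²² = 8.443×10¹¹ m³/s².
Semi-major axis a = (r_p + r_a)/2 = (1291.0 + 7608.0)/2 = 4449.5 km = 4.450×10⁶ m.
By Kepler's third law T = 2π√(a³/μ) = 2π × 1.021×10⁴ = 6.418×10⁴ s.
= 17.83 hours.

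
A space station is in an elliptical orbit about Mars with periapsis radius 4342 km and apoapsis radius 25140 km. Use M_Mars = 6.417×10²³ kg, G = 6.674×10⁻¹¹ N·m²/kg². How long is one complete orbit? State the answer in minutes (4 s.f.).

T ≈ 905.6 minutes

μ = GM = 6.674×10⁻¹¹ × 6.417×10²³ = 4.283×10¹³ m³/s².
Semi-major axis a = (r_p + r_a)/2 = (4342.0 + 25140)/2 = 14741 km = 1.474×10⁷ m.
By Kepler's third law T = 2π√(a³/μ) = 2π × 8.648×10³ = 5.434×10⁴ s.
= 905.6 minutes.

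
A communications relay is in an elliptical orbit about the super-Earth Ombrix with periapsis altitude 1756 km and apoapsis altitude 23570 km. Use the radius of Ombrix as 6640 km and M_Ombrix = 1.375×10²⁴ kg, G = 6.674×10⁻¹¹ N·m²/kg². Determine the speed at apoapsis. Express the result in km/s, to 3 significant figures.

μ = GM = 6.674×10⁻¹¹ × 1.375×10²⁴ = 9.177×10¹³ m³/s².
r_p = 6640 + 1756 = 8396.0 km = 8.3960×10⁶ m.
r_a = 6640 + 23570 = 30210 km = 3.0210×10⁷ m.
Semi-major axis a = (r_p + r_a)/2 = 19303 km = 1.930×10⁷ m.
Vis-viva: v² = μ(2/r − 1/a) = 9.177×10¹³ × (6.620×10⁻⁸ − 5.181×10⁻⁸) = 1.321×10⁶ m²/s².
v = 1149 m/s = 1.149 km/s.

v ≈ 1.15 km/s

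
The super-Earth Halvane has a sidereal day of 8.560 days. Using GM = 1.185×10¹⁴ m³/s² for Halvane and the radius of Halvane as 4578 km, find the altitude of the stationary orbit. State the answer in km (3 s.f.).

h_sync ≈ 1.13×10⁵ km

T = 8.560 days = 7.396×10⁵ s.
A synchronous orbit has period T, so by Kepler's third law a = (μT²/4π²)^(1/3).
μT²/4π² = 1.185×10¹⁴ × (7.396×10⁵)² / 39.48 = 1.642×10²⁴ m³.
a = 1.180×10⁸ m = 1.1797×10⁵ km.
Altitude h = a − R = 1.1797×10⁵ − 4578 = 1.1339×10⁵ km.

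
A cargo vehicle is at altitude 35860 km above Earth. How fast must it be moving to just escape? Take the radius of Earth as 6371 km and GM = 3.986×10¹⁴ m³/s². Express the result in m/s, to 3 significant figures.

v_esc ≈ 4340 m/s

r = 6371 + 35860 = 42231 km = 4.2231×10⁷ m.
Escape speed v_esc = √(2μ/r) = √(2 × 3.986×10¹⁴ / 4.223×10⁷) = √(1.888×10⁷) = 4345 m/s.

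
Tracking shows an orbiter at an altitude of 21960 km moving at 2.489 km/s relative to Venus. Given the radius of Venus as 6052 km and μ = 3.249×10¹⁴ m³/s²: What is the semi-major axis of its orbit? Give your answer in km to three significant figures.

r = 6052 + 21960 = 28012 km = 2.801×10⁷ m.
Specific orbital energy ε = v²/2 − μ/r = (2489)²/2 − 3.249×10¹⁴/2.801×10⁷ = -8.501×10⁶ J/kg.
Since ε = −μ/(2a), a = −μ/(2ε) = 1.911×10⁷ m = 19109 km.

a ≈ 19100 km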